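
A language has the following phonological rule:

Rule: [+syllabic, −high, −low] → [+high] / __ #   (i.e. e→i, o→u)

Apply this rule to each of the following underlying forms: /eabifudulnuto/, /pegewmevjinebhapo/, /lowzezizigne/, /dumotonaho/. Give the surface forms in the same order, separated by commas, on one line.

eabifudulnutu, pegewmevjinebhapu, lowzezizigni, dumotonahu

/eabifudulnuto/: /o/ is a mid vowel in word-final position, so it raises to [u]. → [eabifudulnutu].
/pegewmevjinebhapo/: /o/ is a mid vowel in word-final position, so it raises to [u]. → [pegewmevjinebhapu].
/lowzezizigne/: /e/ is a mid vowel in word-final position, so it raises to [i]. → [lowzezizigni].
/dumotonaho/: /o/ is a mid vowel in word-final position, so it raises to [u]. → [dumotonahu].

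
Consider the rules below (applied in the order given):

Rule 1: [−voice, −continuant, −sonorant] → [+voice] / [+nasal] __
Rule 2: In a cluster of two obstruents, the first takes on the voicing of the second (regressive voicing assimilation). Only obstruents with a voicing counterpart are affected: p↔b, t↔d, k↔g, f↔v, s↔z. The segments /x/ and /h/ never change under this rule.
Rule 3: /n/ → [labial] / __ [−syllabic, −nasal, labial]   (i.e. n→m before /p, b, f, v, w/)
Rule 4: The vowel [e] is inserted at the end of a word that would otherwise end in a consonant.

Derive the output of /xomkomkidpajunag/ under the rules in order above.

Rule 1 (post-nasal voicing): /k/ is a voiceless stop immediately after the nasal /m/, so it voices to [g]. /k/ is a voiceless stop immediately after the nasal /m/, so it voices to [g]. /xomkomkidpajunag/ → xomgomgidpajunag.
Rule 2 (regressive voicing assimilation): /d/ precedes the voiceless obstruent /p/, so it devoices to [t] by assimilation. /xomgomgidpajunag/ → xomgomgitpajunag.
Rule 3 (nasal place assimilation): no segment meets the environment; /xomgomgitpajunag/ is unchanged.
Rule 4 (final e-epenthesis): the form ends in the consonant /g/, so [e] is inserted word-finally. /xomgomgitpajunag/ → xomgomgitpajunage.

xomgomgitpajunage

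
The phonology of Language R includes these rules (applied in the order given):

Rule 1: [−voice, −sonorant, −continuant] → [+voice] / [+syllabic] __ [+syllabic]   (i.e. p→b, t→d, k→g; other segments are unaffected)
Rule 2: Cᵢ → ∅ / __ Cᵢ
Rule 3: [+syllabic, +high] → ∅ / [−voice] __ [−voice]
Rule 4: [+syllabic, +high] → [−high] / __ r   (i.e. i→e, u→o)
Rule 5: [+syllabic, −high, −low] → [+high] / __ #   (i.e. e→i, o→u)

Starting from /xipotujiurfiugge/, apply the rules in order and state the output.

Rule 1 (intervocalic voicing): /p/ is a voiceless stop between vowels /i/ and /o/, so it voices to [b]. /t/ is a voiceless stop between vowels /o/ and /u/, so it voices to [d]. /xipotujiurfiugge/ → xibodujiurfiugge.
Rule 2 (degemination): /gg/ is a geminate; the first /g/ deletes. /xibodujiurfiugge/ → xibodujiurfiuge.
Rule 3 (high vowel syncope): no segment meets the environment; /xibodujiurfiuge/ is unchanged.
Rule 4 (pre-rhotic lowering): /u/ is a high vowel immediately before /r/, so it lowers to [o]. /xibodujiurfiuge/ → xibodujiorfiuge.
Rule 5 (final vowel raising): /e/ is a mid vowel in word-final position, so it raises to [i]. /xibodujiorfiuge/ → xibodujiorfiugi.

xibodujiorfiugi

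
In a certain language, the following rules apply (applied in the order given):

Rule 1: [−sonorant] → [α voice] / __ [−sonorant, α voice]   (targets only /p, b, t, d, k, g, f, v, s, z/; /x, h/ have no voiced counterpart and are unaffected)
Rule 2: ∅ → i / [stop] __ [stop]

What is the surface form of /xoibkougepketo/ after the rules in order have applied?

Rule 1 (regressive voicing assimilation): /b/ precedes the voiceless obstruent /k/, so it devoices to [p] by assimilation. /xoibkougepketo/ → xoipkougepketo.
Rule 2 (stop-cluster i-epenthesis): /p/ and /k/ form a stop–stop cluster, so [i] is inserted between them. /p/ and /k/ form a stop–stop cluster, so [i] is inserted between them. /xoipkougepketo/ → xoipikougepiketo.

xoipikougepiketo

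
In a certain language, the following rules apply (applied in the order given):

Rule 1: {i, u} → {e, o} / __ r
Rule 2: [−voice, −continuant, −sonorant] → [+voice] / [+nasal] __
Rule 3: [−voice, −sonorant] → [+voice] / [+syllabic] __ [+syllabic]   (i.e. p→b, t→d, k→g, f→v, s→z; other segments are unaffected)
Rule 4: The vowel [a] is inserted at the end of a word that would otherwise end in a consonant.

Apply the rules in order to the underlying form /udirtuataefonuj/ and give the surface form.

Rule 1 (pre-rhotic lowering): /i/ is a high vowel immediately before /r/, so it lowers to [e]. /udirtuataefonuj/ → udertuataefonuj.
Rule 2 (post-nasal voicing): no segment meets the environment; /udertuataefonuj/ is unchanged.
Rule 3 (intervocalic voicing): /t/ is a voiceless obstruent between vowels /a/ and /a/, so it voices to [d]. /f/ is a voiceless obstruent between vowels /e/ and /o/, so it voices to [v]. /udertuataefonuj/ → udertuadaevonuj.
Rule 4 (final a-epenthesis): the form ends in the consonant /j/, so [a] is inserted word-finally. /udertuadaevonuj/ → udertuadaevonuja.

udertuadaevonuja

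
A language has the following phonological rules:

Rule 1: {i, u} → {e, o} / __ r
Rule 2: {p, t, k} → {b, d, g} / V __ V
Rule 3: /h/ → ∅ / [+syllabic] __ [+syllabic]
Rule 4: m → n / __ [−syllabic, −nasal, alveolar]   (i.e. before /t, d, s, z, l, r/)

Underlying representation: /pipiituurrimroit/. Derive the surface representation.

pibiiduorrinroit

Rule 1 (pre-rhotic lowering): /u/ is a high vowel immediately before /r/, so it lowers to [o]. /pipiituurrimroit/ → pipiituorrimroit.
Rule 2 (intervocalic voicing): /p/ is a voiceless stop between vowels /i/ and /i/, so it voices to [b]. /t/ is a voiceless stop between vowels /i/ and /u/, so it voices to [d]. /pipiituorrimroit/ → pibiiduorrimroit.
Rule 3 (intervocalic h-deletion): no segment meets the environment; /pibiiduorrimroit/ is unchanged.
Rule 4 (nasal place assimilation): /m/ precedes the alveolar consonant /r/, so it assimilates in place to [n]. /pibiiduorrimroit/ → pibiiduorrinroit.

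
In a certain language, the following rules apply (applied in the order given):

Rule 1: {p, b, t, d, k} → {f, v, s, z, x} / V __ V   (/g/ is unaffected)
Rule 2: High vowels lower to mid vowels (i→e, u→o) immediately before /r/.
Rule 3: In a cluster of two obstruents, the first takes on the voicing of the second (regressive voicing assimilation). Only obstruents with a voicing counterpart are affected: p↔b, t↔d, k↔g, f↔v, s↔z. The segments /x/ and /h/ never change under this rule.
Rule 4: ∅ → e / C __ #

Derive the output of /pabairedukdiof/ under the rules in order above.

pavaerezugdiofe

Rule 1 (intervocalic spirantization): /b/ is a stop between vowels /a/ and /a/, so it spirantizes to the fricative [v]. /d/ is a stop between vowels /e/ and /u/, so it spirantizes to the fricative [z]. /pabairedukdiof/ → pavairezukdiof.
Rule 2 (pre-rhotic lowering): /i/ is a high vowel immediately before /r/, so it lowers to [e]. /pavairezukdiof/ → pavaerezukdiof.
Rule 3 (regressive voicing assimilation): /k/ precedes the voiced obstruent /d/, so it voices to [g] by assimilation. /pavaerezukdiof/ → pavaerezugdiof.
Rule 4 (final e-epenthesis): the form ends in the consonant /f/, so [e] is inserted word-finally. /pavaerezugdiof/ → pavaerezugdiofe.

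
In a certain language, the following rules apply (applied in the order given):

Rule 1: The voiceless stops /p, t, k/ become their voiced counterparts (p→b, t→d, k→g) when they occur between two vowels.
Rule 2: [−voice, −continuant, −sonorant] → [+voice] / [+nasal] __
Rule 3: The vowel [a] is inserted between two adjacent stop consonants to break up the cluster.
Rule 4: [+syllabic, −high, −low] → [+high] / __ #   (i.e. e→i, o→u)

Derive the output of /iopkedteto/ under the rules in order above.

Rule 1 (intervocalic voicing): /t/ is a voiceless stop between vowels /e/ and /o/, so it voices to [d]. /iopkedteto/ → iopkedtedo.
Rule 2 (post-nasal voicing): no segment meets the environment; /iopkedtedo/ is unchanged.
Rule 3 (stop-cluster a-epenthesis): /p/ and /k/ form a stop–stop cluster, so [a] is inserted between them. /d/ and /t/ form a stop–stop cluster, so [a] is inserted between them. /iopkedtedo/ → iopakedatedo.
Rule 4 (final vowel raising): /o/ is a mid vowel in word-final position, so it raises to [u]. /iopakedatedo/ → iopakedatedu.

iopakedatedu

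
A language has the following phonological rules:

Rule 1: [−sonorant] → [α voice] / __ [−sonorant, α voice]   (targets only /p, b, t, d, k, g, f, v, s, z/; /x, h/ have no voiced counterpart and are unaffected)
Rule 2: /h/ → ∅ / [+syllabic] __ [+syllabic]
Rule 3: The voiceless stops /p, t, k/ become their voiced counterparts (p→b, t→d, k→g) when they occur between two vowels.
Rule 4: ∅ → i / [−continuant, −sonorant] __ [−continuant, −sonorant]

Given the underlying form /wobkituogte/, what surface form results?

Rule 1 (regressive voicing assimilation): /b/ precedes the voiceless obstruent /k/, so it devoices to [p] by assimilation. /g/ precedes the voiceless obstruent /t/, so it devoices to [k] by assimilation. /wobkituogte/ → wopkituokte.
Rule 2 (intervocalic h-deletion): no segment meets the environment; /wopkituokte/ is unchanged.
Rule 3 (intervocalic voicing): /t/ is a voiceless stop between vowels /i/ and /u/, so it voices to [d]. /wopkituokte/ → wopkiduokte.
Rule 4 (stop-cluster i-epenthesis): /p/ and /k/ form a stop–stop cluster, so [i] is inserted between them. /k/ and /t/ form a stop–stop cluster, so [i] is inserted between them. /wopkiduokte/ → wopikiduokite.

wopikiduokite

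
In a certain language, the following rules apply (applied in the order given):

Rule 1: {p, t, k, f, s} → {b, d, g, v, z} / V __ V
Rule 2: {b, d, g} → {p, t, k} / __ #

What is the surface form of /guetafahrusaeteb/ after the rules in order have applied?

guedavahruzaedep

Rule 1 (intervocalic voicing): /t/ is a voiceless obstruent between vowels /e/ and /a/, so it voices to [d]. /f/ is a voiceless obstruent between vowels /a/ and /a/, so it voices to [v]. /s/ is a voiceless obstruent between vowels /u/ and /a/, so it voices to [z]. /t/ is a voiceless obstruent between vowels /e/ and /e/, so it voices to [d]. /guetafahrusaeteb/ → guedavahruzaedeb.
Rule 2 (final devoicing): /b/ is a voiced stop in word-final position, so it devoices to [p]. /guedavahruzaedeb/ → guedavahruzaedep.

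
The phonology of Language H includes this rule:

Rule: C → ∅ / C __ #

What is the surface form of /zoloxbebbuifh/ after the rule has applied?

/h/ is the second consonant of a word-final cluster /fh/, so it deletes.
The other instances of /z/, /l/, /x/, /b/, /f/ do not occur in the required environment and remain unchanged.
Surface form: [zoloxbebbuif].

zoloxbebbuif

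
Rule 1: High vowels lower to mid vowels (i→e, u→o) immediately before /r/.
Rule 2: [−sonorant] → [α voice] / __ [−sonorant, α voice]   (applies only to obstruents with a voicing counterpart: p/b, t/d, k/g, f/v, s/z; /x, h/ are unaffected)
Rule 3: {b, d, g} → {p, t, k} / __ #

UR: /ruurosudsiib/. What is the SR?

Rule 1 (pre-rhotic lowering): /u/ is a high vowel immediately before /r/, so it lowers to [o]. /ruurosudsiib/ → ruorosudsiib.
Rule 2 (regressive voicing assimilation): /d/ precedes the voiceless obstruent /s/, so it devoices to [t] by assimilation. /ruorosudsiib/ → ruorosutsiib.
Rule 3 (final devoicing): /b/ is a voiced stop in word-final position, so it devoices to [p]. /ruorosutsiib/ → ruorosutsiip.

ruorosutsiip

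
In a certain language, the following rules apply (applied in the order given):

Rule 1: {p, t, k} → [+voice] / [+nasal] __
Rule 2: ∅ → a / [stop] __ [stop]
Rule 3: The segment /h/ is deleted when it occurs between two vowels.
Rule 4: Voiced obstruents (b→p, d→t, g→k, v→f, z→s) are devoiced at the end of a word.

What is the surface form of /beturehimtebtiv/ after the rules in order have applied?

betureimdebatif

Rule 1 (post-nasal voicing): /t/ is a voiceless stop immediately after the nasal /m/, so it voices to [d]. /beturehimtebtiv/ → beturehimdebtiv.
Rule 2 (stop-cluster a-epenthesis): /b/ and /t/ form a stop–stop cluster, so [a] is inserted between them. /beturehimdebtiv/ → beturehimdebativ.
Rule 3 (intervocalic h-deletion): /h/ occurs between vowels /e/ and /i/, so it deletes. /beturehimdebativ/ → betureimdebativ.
Rule 4 (final devoicing): /v/ is a voiced obstruent in word-final position, so it devoices to [f]. /betureimdebativ/ → betureimdebatif.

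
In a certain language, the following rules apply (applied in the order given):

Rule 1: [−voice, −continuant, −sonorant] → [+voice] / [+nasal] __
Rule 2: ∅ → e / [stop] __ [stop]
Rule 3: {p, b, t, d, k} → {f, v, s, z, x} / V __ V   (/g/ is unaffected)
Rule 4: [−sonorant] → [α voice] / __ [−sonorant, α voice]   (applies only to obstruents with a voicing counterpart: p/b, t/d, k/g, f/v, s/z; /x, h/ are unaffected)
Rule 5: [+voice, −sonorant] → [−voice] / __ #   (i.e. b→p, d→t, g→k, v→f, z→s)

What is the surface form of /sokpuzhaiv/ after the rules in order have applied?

soxefushaif

Rule 1 (post-nasal voicing): no segment meets the environment; /sokpuzhaiv/ is unchanged.
Rule 2 (stop-cluster e-epenthesis): /k/ and /p/ form a stop–stop cluster, so [e] is inserted between them. /sokpuzhaiv/ → sokepuzhaiv.
Rule 3 (intervocalic spirantization): /k/ is a stop between vowels /o/ and /e/, so it spirantizes to the fricative [x]. /p/ is a stop between vowels /e/ and /u/, so it spirantizes to the fricative [f]. /sokepuzhaiv/ → soxefuzhaiv.
Rule 4 (regressive voicing assimilation): /z/ precedes the voiceless obstruent /h/, so it devoices to [s] by assimilation. /soxefuzhaiv/ → soxefushaiv.
Rule 5 (final devoicing): /v/ is a voiced obstruent in word-final position, so it devoices to [f]. /soxefushaiv/ → soxefushaif.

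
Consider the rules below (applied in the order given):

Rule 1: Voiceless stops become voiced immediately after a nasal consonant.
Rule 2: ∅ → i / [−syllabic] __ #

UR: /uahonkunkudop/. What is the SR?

Rule 1 (post-nasal voicing): /k/ is a voiceless stop immediately after the nasal /n/, so it voices to [g]. /k/ is a voiceless stop immediately after the nasal /n/, so it voices to [g]. /uahonkunkudop/ → uahongungudop.
Rule 2 (final i-epenthesis): the form ends in the consonant /p/, so [i] is inserted word-finally. /uahongungudop/ → uahongungudopi.

uahongungudopi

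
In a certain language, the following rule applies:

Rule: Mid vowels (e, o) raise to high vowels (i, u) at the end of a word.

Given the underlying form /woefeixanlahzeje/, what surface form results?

woefeixanlahzeji

/e/ is a mid vowel in word-final position, so it raises to [i].
Surface form: [woefeixanlahzeji].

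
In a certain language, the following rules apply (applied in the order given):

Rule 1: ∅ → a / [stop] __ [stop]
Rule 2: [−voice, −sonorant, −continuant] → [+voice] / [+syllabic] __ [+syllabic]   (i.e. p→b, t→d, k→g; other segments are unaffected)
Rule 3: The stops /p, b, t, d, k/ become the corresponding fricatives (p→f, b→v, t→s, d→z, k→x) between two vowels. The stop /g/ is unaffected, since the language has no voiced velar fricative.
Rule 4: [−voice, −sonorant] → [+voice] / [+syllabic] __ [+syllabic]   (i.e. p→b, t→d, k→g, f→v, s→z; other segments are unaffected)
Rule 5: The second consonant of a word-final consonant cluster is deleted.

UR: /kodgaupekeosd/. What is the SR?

Rule 1 (stop-cluster a-epenthesis): /d/ and /g/ form a stop–stop cluster, so [a] is inserted between them. /kodgaupekeosd/ → kodagaupekeosd.
Rule 2 (intervocalic voicing): /p/ is a voiceless stop between vowels /u/ and /e/, so it voices to [b]. /k/ is a voiceless stop between vowels /e/ and /e/, so it voices to [g]. /kodagaupekeosd/ → kodagaubegeosd.
Rule 3 (intervocalic spirantization): /d/ is a stop between vowels /o/ and /a/, so it spirantizes to the fricative [z]. /b/ is a stop between vowels /u/ and /e/, so it spirantizes to the fricative [v]. /kodagaubegeosd/ → kozagauvegeosd.
Rule 4 (intervocalic voicing): no segment meets the environment; /kozagauvegeosd/ is unchanged.
Rule 5 (final cluster simplification): /d/ is the second consonant of a word-final cluster /sd/, so it deletes. /kozagauvegeosd/ → kozagauvegeos.

kozagauvegeos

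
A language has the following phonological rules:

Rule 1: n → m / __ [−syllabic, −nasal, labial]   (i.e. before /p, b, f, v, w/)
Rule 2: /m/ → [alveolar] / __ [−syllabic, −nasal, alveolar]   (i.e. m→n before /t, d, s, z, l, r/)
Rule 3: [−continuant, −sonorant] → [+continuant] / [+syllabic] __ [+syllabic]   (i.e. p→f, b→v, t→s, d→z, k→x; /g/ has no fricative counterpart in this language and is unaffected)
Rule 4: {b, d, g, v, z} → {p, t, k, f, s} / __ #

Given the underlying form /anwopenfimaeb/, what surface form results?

Rule 1 (nasal place assimilation): /n/ precedes the labial consonant /w/, so it assimilates in place to [m]. /n/ precedes the labial consonant /f/, so it assimilates in place to [m]. /anwopenfimaeb/ → amwopemfimaeb.
Rule 2 (nasal place assimilation): no segment meets the environment; /amwopemfimaeb/ is unchanged.
Rule 3 (intervocalic spirantization): /p/ is a stop between vowels /o/ and /e/, so it spirantizes to the fricative [f]. /amwopemfimaeb/ → amwofemfimaeb.
Rule 4 (final devoicing): /b/ is a voiced obstruent in word-final position, so it devoices to [p]. /amwofemfimaeb/ → amwofemfimaep.

amwofemfimaep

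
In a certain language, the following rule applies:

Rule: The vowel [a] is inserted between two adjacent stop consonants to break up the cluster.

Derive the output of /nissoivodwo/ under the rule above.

nissoivodwo

No segment of /nissoivodwo/ meets the structural description of the rule, so the form surfaces unchanged.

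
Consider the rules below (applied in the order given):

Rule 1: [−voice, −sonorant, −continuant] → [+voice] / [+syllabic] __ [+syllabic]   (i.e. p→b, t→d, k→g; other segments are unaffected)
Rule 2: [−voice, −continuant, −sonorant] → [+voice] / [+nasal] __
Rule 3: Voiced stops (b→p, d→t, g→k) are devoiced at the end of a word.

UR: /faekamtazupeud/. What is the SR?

Rule 1 (intervocalic voicing): /k/ is a voiceless stop between vowels /e/ and /a/, so it voices to [g]. /p/ is a voiceless stop between vowels /u/ and /e/, so it voices to [b]. /faekamtazupeud/ → faegamtazubeud.
Rule 2 (post-nasal voicing): /t/ is a voiceless stop immediately after the nasal /m/, so it voices to [d]. /faegamtazubeud/ → faegamdazubeud.
Rule 3 (final devoicing): /d/ is a voiced stop in word-final position, so it devoices to [t]. /faegamdazubeud/ → faegamdazubeut.

faegamdazubeut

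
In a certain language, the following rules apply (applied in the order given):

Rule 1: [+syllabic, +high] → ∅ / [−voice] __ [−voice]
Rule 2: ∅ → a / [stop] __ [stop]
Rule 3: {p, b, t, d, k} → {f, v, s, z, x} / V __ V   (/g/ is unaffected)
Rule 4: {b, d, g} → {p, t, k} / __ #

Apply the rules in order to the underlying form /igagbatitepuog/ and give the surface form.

Rule 1 (high vowel syncope): /i/ is a high vowel flanked by voiceless consonants /t/ and /t/, so it deletes. /igagbatitepuog/ → igagbattepuog.
Rule 2 (stop-cluster a-epenthesis): /g/ and /b/ form a stop–stop cluster, so [a] is inserted between them. /t/ and /t/ form a stop–stop cluster, so [a] is inserted between them. /igagbattepuog/ → igagabatatepuog.
Rule 3 (intervocalic spirantization): /b/ is a stop between vowels /a/ and /a/, so it spirantizes to the fricative [v]. /t/ is a stop between vowels /a/ and /a/, so it spirantizes to the fricative [s]. /t/ is a stop between vowels /a/ and /e/, so it spirantizes to the fricative [s]. /p/ is a stop between vowels /e/ and /u/, so it spirantizes to the fricative [f]. /igagabatatepuog/ → igagavasasefuog.
Rule 4 (final devoicing): /g/ is a voiced stop in word-final position, so it devoices to [k]. /igagavasasefuog/ → igagavasasefuok.

igagavasasefuok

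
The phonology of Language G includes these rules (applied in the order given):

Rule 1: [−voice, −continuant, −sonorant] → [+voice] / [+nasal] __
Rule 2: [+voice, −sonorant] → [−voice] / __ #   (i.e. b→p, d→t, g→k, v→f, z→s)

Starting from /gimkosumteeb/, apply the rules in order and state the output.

Rule 1 (post-nasal voicing): /k/ is a voiceless stop immediately after the nasal /m/, so it voices to [g]. /t/ is a voiceless stop immediately after the nasal /m/, so it voices to [d]. /gimkosumteeb/ → gimgosumdeeb.
Rule 2 (final devoicing): /b/ is a voiced obstruent in word-final position, so it devoices to [p]. /gimgosumdeeb/ → gimgosumdeep.

gimgosumdeep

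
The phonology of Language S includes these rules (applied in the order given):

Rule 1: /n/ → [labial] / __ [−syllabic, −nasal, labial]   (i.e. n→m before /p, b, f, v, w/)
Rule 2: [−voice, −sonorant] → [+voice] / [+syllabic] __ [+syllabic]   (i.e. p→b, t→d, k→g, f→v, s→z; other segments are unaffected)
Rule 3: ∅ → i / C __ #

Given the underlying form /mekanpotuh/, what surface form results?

Rule 1 (nasal place assimilation): /n/ precedes the labial consonant /p/, so it assimilates in place to [m]. /mekanpotuh/ → mekampotuh.
Rule 2 (intervocalic voicing): /k/ is a voiceless obstruent between vowels /e/ and /a/, so it voices to [g]. /t/ is a voiceless obstruent between vowels /o/ and /u/, so it voices to [d]. /mekampotuh/ → megampoduh.
Rule 3 (final i-epenthesis): the form ends in the consonant /h/, so [i] is inserted word-finally. /megampoduh/ → megampoduhi.

megampoduhi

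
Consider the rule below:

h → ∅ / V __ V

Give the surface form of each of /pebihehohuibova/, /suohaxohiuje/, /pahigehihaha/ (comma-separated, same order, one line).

pebieouibova, suoaxoiuje, paigeiaa

/pebihehohuibova/: /h/ occurs between vowels /i/ and /e/, so it deletes. /h/ occurs between vowels /e/ and /o/, so it deletes. /h/ occurs between vowels /o/ and /u/, so it deletes. → [pebieouibova].
/suohaxohiuje/: /h/ occurs between vowels /o/ and /a/, so it deletes. /h/ occurs between vowels /o/ and /i/, so it deletes. → [suoaxoiuje].
/pahigehihaha/: /h/ occurs between vowels /a/ and /i/, so it deletes. /h/ occurs between vowels /e/ and /i/, so it deletes. /h/ occurs between vowels /i/ and /a/, so it deletes. /h/ occurs between vowels /a/ and /a/, so it deletes. → [paigeiaa].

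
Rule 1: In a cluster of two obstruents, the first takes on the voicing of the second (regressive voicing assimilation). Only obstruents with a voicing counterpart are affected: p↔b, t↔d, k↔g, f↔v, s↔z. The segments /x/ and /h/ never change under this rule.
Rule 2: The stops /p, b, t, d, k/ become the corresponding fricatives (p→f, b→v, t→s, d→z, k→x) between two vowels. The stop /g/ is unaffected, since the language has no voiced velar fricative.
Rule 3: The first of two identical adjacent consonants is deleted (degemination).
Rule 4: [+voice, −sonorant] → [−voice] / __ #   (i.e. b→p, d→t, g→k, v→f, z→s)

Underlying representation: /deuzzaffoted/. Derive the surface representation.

deuzafoset

Rule 1 (regressive voicing assimilation): no segment meets the environment; /deuzzaffoted/ is unchanged.
Rule 2 (intervocalic spirantization): /t/ is a stop between vowels /o/ and /e/, so it spirantizes to the fricative [s]. /deuzzaffoted/ → deuzzaffosed.
Rule 3 (degemination): /zz/ is a geminate; the first /z/ deletes. /ff/ is a geminate; the first /f/ deletes. /deuzzaffosed/ → deuzafosed.
Rule 4 (final devoicing): /d/ is a voiced obstruent in word-final position, so it devoices to [t]. /deuzafosed/ → deuzafoset.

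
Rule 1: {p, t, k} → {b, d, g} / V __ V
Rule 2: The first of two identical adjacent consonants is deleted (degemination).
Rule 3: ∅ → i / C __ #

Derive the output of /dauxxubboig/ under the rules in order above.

dauxuboigi

Rule 1 (intervocalic voicing): no segment meets the environment; /dauxxubboig/ is unchanged.
Rule 2 (degemination): /xx/ is a geminate; the first /x/ deletes. /bb/ is a geminate; the first /b/ deletes. /dauxxubboig/ → dauxuboig.
Rule 3 (final i-epenthesis): the form ends in the consonant /g/, so [i] is inserted word-finally. /dauxuboig/ → dauxuboigi.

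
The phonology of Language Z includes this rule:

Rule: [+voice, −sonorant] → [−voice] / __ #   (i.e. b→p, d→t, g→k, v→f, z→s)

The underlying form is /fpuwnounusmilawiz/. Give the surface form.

fpuwnounusmilawis

/z/ is a voiced obstruent in word-final position, so it devoices to [s].
Surface form: [fpuwnounusmilawis].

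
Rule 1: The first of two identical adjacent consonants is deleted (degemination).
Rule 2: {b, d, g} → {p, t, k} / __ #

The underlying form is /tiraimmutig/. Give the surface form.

Rule 1 (degemination): /mm/ is a geminate; the first /m/ deletes. /tiraimmutig/ → tiraimutig.
Rule 2 (final devoicing): /g/ is a voiced stop in word-final position, so it devoices to [k]. /tiraimutig/ → tiraimutik.

tiraimutik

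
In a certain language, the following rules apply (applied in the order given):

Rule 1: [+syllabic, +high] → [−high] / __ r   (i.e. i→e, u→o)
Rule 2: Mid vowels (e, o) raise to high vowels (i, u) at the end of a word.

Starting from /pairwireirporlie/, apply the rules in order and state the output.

Rule 1 (pre-rhotic lowering): /i/ is a high vowel immediately before /r/, so it lowers to [e]. /i/ is a high vowel immediately before /r/, so it lowers to [e]. /i/ is a high vowel immediately before /r/, so it lowers to [e]. /pairwireirporlie/ → paerwereerporlie.
Rule 2 (final vowel raising): /e/ is a mid vowel in word-final position, so it raises to [i]. /paerwereerporlie/ → paerwereerporlii.

paerwereerporlii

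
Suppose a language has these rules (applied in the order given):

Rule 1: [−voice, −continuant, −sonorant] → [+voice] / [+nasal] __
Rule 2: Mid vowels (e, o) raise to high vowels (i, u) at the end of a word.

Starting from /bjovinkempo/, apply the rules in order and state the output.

Rule 1 (post-nasal voicing): /k/ is a voiceless stop immediately after the nasal /n/, so it voices to [g]. /p/ is a voiceless stop immediately after the nasal /m/, so it voices to [b]. /bjovinkempo/ → bjovingembo.
Rule 2 (final vowel raising): /o/ is a mid vowel in word-final position, so it raises to [u]. /bjovingembo/ → bjovingembu.

bjovingembu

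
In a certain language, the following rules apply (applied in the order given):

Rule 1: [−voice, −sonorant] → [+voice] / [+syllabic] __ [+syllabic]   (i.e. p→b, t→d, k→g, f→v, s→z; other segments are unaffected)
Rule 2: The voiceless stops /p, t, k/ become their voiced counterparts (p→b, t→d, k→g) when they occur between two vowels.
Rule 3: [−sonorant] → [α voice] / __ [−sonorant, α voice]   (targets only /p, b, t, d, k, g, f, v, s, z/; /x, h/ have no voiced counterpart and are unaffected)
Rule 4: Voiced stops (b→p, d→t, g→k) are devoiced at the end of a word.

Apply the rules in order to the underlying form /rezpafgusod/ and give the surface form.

respavguzot

Rule 1 (intervocalic voicing): /s/ is a voiceless obstruent between vowels /u/ and /o/, so it voices to [z]. /rezpafgusod/ → rezpafguzod.
Rule 2 (intervocalic voicing): no segment meets the environment; /rezpafguzod/ is unchanged.
Rule 3 (regressive voicing assimilation): /z/ precedes the voiceless obstruent /p/, so it devoices to [s] by assimilation. /f/ precedes the voiced obstruent /g/, so it voices to [v] by assimilation. /rezpafguzod/ → respavguzod.
Rule 4 (final devoicing): /d/ is a voiced stop in word-final position, so it devoices to [t]. /respavguzod/ → respavguzot.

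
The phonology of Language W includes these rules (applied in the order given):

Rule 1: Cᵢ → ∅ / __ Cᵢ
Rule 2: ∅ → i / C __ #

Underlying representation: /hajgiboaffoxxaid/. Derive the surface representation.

hajgiboafoxaidi

Rule 1 (degemination): /ff/ is a geminate; the first /f/ deletes. /xx/ is a geminate; the first /x/ deletes. /hajgiboaffoxxaid/ → hajgiboafoxaid.
Rule 2 (final i-epenthesis): the form ends in the consonant /d/, so [i] is inserted word-finally. /hajgiboafoxaid/ → hajgiboafoxaidi.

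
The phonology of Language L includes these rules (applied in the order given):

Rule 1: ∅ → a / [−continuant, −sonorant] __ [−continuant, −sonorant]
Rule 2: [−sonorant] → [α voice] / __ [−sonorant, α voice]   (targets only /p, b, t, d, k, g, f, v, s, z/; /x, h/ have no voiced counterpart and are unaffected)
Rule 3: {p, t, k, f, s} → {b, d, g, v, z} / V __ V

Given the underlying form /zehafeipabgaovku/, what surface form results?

zehaveibabagaofku

Rule 1 (stop-cluster a-epenthesis): /b/ and /g/ form a stop–stop cluster, so [a] is inserted between them. /zehafeipabgaovku/ → zehafeipabagaovku.
Rule 2 (regressive voicing assimilation): /v/ precedes the voiceless obstruent /k/, so it devoices to [f] by assimilation. /zehafeipabagaovku/ → zehafeipabagaofku.
Rule 3 (intervocalic voicing): /f/ is a voiceless obstruent between vowels /a/ and /e/, so it voices to [v]. /p/ is a voiceless obstruent between vowels /i/ and /a/, so it voices to [b]. /zehafeipabagaofku/ → zehaveibabagaofku.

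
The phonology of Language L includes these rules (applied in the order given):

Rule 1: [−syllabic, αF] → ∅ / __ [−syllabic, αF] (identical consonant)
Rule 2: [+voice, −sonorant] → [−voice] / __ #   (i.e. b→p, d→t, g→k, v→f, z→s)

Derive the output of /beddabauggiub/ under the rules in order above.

bedabaugiup

Rule 1 (degemination): /dd/ is a geminate; the first /d/ deletes. /gg/ is a geminate; the first /g/ deletes. /beddabauggiub/ → bedabaugiub.
Rule 2 (final devoicing): /b/ is a voiced obstruent in word-final position, so it devoices to [p]. /bedabaugiub/ → bedabaugiup.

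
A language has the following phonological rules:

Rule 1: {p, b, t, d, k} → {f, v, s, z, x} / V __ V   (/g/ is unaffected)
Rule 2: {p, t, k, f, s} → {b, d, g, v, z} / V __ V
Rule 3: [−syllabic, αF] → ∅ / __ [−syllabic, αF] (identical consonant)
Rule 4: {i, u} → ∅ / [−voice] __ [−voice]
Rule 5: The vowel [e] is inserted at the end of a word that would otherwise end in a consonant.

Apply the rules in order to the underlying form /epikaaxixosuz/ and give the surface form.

evixaaxxozuze

Rule 1 (intervocalic spirantization): /p/ is a stop between vowels /e/ and /i/, so it spirantizes to the fricative [f]. /k/ is a stop between vowels /i/ and /a/, so it spirantizes to the fricative [x]. /epikaaxixosuz/ → efixaaxixosuz.
Rule 2 (intervocalic voicing): /f/ is a voiceless obstruent between vowels /e/ and /i/, so it voices to [v]. /s/ is a voiceless obstruent between vowels /o/ and /u/, so it voices to [z]. /efixaaxixosuz/ → evixaaxixozuz.
Rule 3 (degemination): no segment meets the environment; /evixaaxixozuz/ is unchanged.
Rule 4 (high vowel syncope): /i/ is a high vowel flanked by voiceless consonants /x/ and /x/, so it deletes. /evixaaxixozuz/ → evixaaxxozuz.
Rule 5 (final e-epenthesis): the form ends in the consonant /z/, so [e] is inserted word-finally. /evixaaxxozuz/ → evixaaxxozuze.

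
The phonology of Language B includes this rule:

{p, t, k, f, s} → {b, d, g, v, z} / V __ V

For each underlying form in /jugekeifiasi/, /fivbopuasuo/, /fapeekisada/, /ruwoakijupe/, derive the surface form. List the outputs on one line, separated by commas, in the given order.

/jugekeifiasi/: /k/ is a voiceless obstruent between vowels /e/ and /e/, so it voices to [g]. /f/ is a voiceless obstruent between vowels /i/ and /i/, so it voices to [v]. /s/ is a voiceless obstruent between vowels /a/ and /i/, so it voices to [z]. → [jugegeiviazi].
/fivbopuasuo/: /p/ is a voiceless obstruent between vowels /o/ and /u/, so it voices to [b]. /s/ is a voiceless obstruent between vowels /a/ and /u/, so it voices to [z]. → [fivbobuazuo].
/fapeekisada/: /p/ is a voiceless obstruent between vowels /a/ and /e/, so it voices to [b]. /k/ is a voiceless obstruent between vowels /e/ and /i/, so it voices to [g]. /s/ is a voiceless obstruent between vowels /i/ and /a/, so it voices to [z]. → [fabeegizada].
/ruwoakijupe/: /k/ is a voiceless obstruent between vowels /a/ and /i/, so it voices to [g]. /p/ is a voiceless obstruent between vowels /u/ and /e/, so it voices to [b]. → [ruwoagijube].

jugegeiviazi, fivbobuazuo, fabeegizada, ruwoagijube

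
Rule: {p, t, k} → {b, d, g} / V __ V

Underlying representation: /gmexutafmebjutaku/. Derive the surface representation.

gmexudafmebjudagu

/t/ is a voiceless stop between vowels /u/ and /a/, so it voices to [d].
/t/ is a voiceless stop between vowels /u/ and /a/, so it voices to [d].
/k/ is a voiceless stop between vowels /a/ and /u/, so it voices to [g].
Surface form: [gmexudafmebjudagu].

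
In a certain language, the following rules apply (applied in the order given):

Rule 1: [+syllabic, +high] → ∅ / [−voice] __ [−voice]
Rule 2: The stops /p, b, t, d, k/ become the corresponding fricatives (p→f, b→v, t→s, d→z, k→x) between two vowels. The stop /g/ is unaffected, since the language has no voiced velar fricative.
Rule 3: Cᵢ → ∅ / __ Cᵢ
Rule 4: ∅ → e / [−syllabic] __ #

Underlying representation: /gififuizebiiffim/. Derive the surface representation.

gifuizeviifime

Rule 1 (high vowel syncope): /i/ is a high vowel flanked by voiceless consonants /f/ and /f/, so it deletes. /gififuizebiiffim/ → giffuizebiiffim.
Rule 2 (intervocalic spirantization): /b/ is a stop between vowels /e/ and /i/, so it spirantizes to the fricative [v]. /giffuizebiiffim/ → giffuizeviiffim.
Rule 3 (degemination): /ff/ is a geminate; the first /f/ deletes. /ff/ is a geminate; the first /f/ deletes. /giffuizeviiffim/ → gifuizeviifim.
Rule 4 (final e-epenthesis): the form ends in the consonant /m/, so [e] is inserted word-finally. /gifuizeviifim/ → gifuizeviifime.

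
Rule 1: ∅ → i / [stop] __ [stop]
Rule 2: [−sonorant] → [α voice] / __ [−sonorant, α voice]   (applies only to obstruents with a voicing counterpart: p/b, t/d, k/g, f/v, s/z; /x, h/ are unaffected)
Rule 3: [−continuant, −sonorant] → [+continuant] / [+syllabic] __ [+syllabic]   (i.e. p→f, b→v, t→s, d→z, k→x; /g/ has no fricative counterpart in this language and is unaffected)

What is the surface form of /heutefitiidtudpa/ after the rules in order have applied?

heusefisiizisuzifa

Rule 1 (stop-cluster i-epenthesis): /d/ and /t/ form a stop–stop cluster, so [i] is inserted between them. /d/ and /p/ form a stop–stop cluster, so [i] is inserted between them. /heutefitiidtudpa/ → heutefitiiditudipa.
Rule 2 (regressive voicing assimilation): no segment meets the environment; /heutefitiiditudipa/ is unchanged.
Rule 3 (intervocalic spirantization): /t/ is a stop between vowels /u/ and /e/, so it spirantizes to the fricative [s]. /t/ is a stop between vowels /i/ and /i/, so it spirantizes to the fricative [s]. /d/ is a stop between vowels /i/ and /i/, so it spirantizes to the fricative [z]. /t/ is a stop between vowels /i/ and /u/, so it spirantizes to the fricative [s]. /d/ is a stop between vowels /u/ and /i/, so it spirantizes to the fricative [z]. /p/ is a stop between vowels /i/ and /a/, so it spirantizes to the fricative [f]. /heutefitiiditudipa/ → heusefisiizisuzifa.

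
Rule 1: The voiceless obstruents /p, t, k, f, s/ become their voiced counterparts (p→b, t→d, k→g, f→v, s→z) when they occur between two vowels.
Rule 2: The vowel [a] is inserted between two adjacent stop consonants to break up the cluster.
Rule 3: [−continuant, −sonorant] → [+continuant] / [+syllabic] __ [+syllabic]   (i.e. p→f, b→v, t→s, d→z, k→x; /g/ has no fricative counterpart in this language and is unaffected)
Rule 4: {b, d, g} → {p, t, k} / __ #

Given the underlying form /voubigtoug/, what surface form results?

vouvigasouk

Rule 1 (intervocalic voicing): no segment meets the environment; /voubigtoug/ is unchanged.
Rule 2 (stop-cluster a-epenthesis): /g/ and /t/ form a stop–stop cluster, so [a] is inserted between them. /voubigtoug/ → voubigatoug.
Rule 3 (intervocalic spirantization): /b/ is a stop between vowels /u/ and /i/, so it spirantizes to the fricative [v]. /t/ is a stop between vowels /a/ and /o/, so it spirantizes to the fricative [s]. /voubigatoug/ → vouvigasoug.
Rule 4 (final devoicing): /g/ is a voiced stop in word-final position, so it devoices to [k]. /vouvigasoug/ → vouvigasouk.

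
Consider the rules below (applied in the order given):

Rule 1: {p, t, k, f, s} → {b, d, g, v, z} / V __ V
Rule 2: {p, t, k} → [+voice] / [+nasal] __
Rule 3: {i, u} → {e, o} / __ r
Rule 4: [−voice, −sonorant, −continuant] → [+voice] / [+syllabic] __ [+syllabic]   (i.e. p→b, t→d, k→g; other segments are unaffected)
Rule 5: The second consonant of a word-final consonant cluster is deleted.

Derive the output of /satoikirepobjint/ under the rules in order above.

Rule 1 (intervocalic voicing): /t/ is a voiceless obstruent between vowels /a/ and /o/, so it voices to [d]. /k/ is a voiceless obstruent between vowels /i/ and /i/, so it voices to [g]. /p/ is a voiceless obstruent between vowels /e/ and /o/, so it voices to [b]. /satoikirepobjint/ → sadoigirebobjint.
Rule 2 (post-nasal voicing): /t/ is a voiceless stop immediately after the nasal /n/, so it voices to [d]. /sadoigirebobjint/ → sadoigirebobjind.
Rule 3 (pre-rhotic lowering): /i/ is a high vowel immediately before /r/, so it lowers to [e]. /sadoigirebobjind/ → sadoigerebobjind.
Rule 4 (intervocalic voicing): no segment meets the environment; /sadoigerebobjind/ is unchanged.
Rule 5 (final cluster simplification): /d/ is the second consonant of a word-final cluster /nd/, so it deletes. /sadoigerebobjind/ → sadoigerebobjin.

sadoigerebobjin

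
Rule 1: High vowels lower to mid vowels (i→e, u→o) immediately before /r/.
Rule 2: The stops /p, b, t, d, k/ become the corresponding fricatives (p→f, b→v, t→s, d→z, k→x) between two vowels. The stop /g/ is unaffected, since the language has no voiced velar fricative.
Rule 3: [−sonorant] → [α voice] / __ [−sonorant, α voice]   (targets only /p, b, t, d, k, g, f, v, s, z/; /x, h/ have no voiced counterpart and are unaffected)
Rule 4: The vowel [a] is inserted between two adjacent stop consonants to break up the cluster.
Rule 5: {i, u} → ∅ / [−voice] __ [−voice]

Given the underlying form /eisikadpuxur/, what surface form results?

Rule 1 (pre-rhotic lowering): /u/ is a high vowel immediately before /r/, so it lowers to [o]. /eisikadpuxur/ → eisikadpuxor.
Rule 2 (intervocalic spirantization): /k/ is a stop between vowels /i/ and /a/, so it spirantizes to the fricative [x]. /eisikadpuxor/ → eisixadpuxor.
Rule 3 (regressive voicing assimilation): /d/ precedes the voiceless obstruent /p/, so it devoices to [t] by assimilation. /eisixadpuxor/ → eisixatpuxor.
Rule 4 (stop-cluster a-epenthesis): /t/ and /p/ form a stop–stop cluster, so [a] is inserted between them. /eisixatpuxor/ → eisixatapuxor.
Rule 5 (high vowel syncope): /i/ is a high vowel flanked by voiceless consonants /s/ and /x/, so it deletes. /u/ is a high vowel flanked by voiceless consonants /p/ and /x/, so it deletes. /eisixatapuxor/ → eisxatapxor.

eisxatapxor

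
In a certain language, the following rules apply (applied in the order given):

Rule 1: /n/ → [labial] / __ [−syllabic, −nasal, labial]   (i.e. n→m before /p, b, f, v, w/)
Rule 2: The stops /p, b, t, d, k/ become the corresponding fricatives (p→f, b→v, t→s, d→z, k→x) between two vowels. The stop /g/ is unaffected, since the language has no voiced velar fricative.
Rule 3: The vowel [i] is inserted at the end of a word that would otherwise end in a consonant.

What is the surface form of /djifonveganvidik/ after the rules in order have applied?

djifomvegamviziki

Rule 1 (nasal place assimilation): /n/ precedes the labial consonant /v/, so it assimilates in place to [m]. /n/ precedes the labial consonant /v/, so it assimilates in place to [m]. /djifonveganvidik/ → djifomvegamvidik.
Rule 2 (intervocalic spirantization): /d/ is a stop between vowels /i/ and /i/, so it spirantizes to the fricative [z]. /djifomvegamvidik/ → djifomvegamvizik.
Rule 3 (final i-epenthesis): the form ends in the consonant /k/, so [i] is inserted word-finally. /djifomvegamvizik/ → djifomvegamviziki.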